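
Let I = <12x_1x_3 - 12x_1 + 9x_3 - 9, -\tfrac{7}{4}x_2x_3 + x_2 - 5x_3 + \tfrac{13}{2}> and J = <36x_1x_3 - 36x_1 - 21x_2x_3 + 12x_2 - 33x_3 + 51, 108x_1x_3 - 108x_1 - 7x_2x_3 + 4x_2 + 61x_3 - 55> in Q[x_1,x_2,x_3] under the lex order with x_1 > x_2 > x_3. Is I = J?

Yes, the ideals are equal.

For a fixed monomial order, each ideal has a unique reduced Gröbner basis; comparing bases decides equality.
Buchberger on the first generating set:
f_1 = 12x_1x_3 - 12x_1 + 9x_3 - 9, LT = x_1x_3.
f_2 = -\tfrac{7}{4}x_2x_3 + x_2 - 5x_3 + \tfrac{13}{2}, LT = x_2x_3.

S(f_1,f_2): lcm = x_1x_2x_3. S = -\tfrac{3}{7}x_1x_2 - \tfrac{20}{7}x_1x_3 + \tfrac{26}{7}x_1 + \tfrac{3}{4}x_2x_3 - \tfrac{3}{4}x_2.
  reduce S modulo (f_1, f_2):
  remainder -\tfrac{3}{7}x_1x_2 + \tfrac{6}{7}x_1 - \tfrac{9}{28}x_2 + \tfrac{9}{14} ≠ 0; add g_3 = -\tfrac{3}{7}x_1x_2 + \tfrac{6}{7}x_1 - \tfrac{9}{28}x_2 + \tfrac{9}{14} to the basis.

The other S-polynomials (S(f_1,g_3), S(f_2,g_3)) all reduce to 0 modulo the current basis, so we have a Gröbner basis.
Inter-reduce: drop elements whose leading term is divisible by another's, tail-reduce, and make monic.
Reduced Gröbner basis: {x_1x_2 - 2x_1 + \tfrac{3}{4}x_2 - \tfrac{3}{2}, x_1x_3 - x_1 + \tfrac{3}{4}x_3 - \tfrac{3}{4}, x_2x_3 - \tfrac{4}{7}x_2 + \tfrac{20}{7}x_3 - \tfrac{26}{7}}.

Buchberger on the second generating set:
h_1 = 36x_1x_3 - 36x_1 - 21x_2x_3 + 12x_2 - 33x_3 + 51, LT = x_1x_3.
h_2 = 108x_1x_3 - 108x_1 - 7x_2x_3 + 4x_2 + 61x_3 - 55, LT = x_1x_3.

S(h_1,h_2): lcm = x_1x_3. S = -\tfrac{14}{27}x_2x_3 + \tfrac{8}{27}x_2 - \tfrac{40}{27}x_3 + \tfrac{52}{27}.
  reduce S modulo (h_1, h_2):
  remainder -\tfrac{14}{27}x_2x_3 + \tfrac{8}{27}x_2 - \tfrac{40}{27}x_3 + \tfrac{52}{27} ≠ 0; add k_3 = -\tfrac{14}{27}x_2x_3 + \tfrac{8}{27}x_2 - \tfrac{40}{27}x_3 + \tfrac{52}{27} to the basis.

S(h_1,k_3): lcm = x_1x_2x_3. S = -\tfrac{3}{7}x_1x_2 - \tfrac{20}{7}x_1x_3 + \tfrac{26}{7}x_1 - \tfrac{7}{12}x_2^{2}x_3 + \tfrac{1}{3}x_2^{2} - \tfrac{11}{12}x_2x_3 + \tfrac{17}{12}x_2.
  reduce S modulo (h_1, h_2, k_3):
  remainder -\tfrac{3}{7}x_1x_2 + \tfrac{6}{7}x_1 - \tfrac{9}{28}x_2 + \tfrac{9}{14} ≠ 0; add k_4 = -\tfrac{3}{7}x_1x_2 + \tfrac{6}{7}x_1 - \tfrac{9}{28}x_2 + \tfrac{9}{14} to the basis.

The other S-polynomials (S(h_2,k_3), S(h_1,k_4), S(h_2,k_4), S(k_3,k_4)) all reduce to 0 modulo the current basis, so we have a Gröbner basis.
Inter-reduce: drop elements whose leading term is divisible by another's, tail-reduce, and make monic.
Reduced Gröbner basis: {x_1x_2 - 2x_1 + \tfrac{3}{4}x_2 - \tfrac{3}{2}, x_1x_3 - x_1 + \tfrac{3}{4}x_3 - \tfrac{3}{4}, x_2x_3 - \tfrac{4}{7}x_2 + \tfrac{20}{7}x_3 - \tfrac{26}{7}}.

Same reduced basis, so the two generating sets span the same ideal.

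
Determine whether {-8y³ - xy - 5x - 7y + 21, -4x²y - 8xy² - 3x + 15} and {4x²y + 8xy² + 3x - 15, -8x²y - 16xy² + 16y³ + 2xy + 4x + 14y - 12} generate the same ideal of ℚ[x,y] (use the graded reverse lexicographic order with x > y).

Since reduced Gröbner bases are canonical representatives of ideals under a given ordering, it suffices to compute and compare them.
Buchberger on the first generating set:
f_1 = -8y³ - xy - 5x - 7y + 21, LT = y³.
f_2 = -4x²y - 8xy² - 3x + 15, LT = x²y.

S(f_1,f_2): lcm = x²y³. S = -2xy⁴ + ⅛x³y + ⅝x³ + ⅞x²y - ¾xy² - 21/8x² + 15/4y².
  leading term xy⁴: subtract (¼xy)·f_1 from -2xy⁴ + ⅛x³y + ⅝x³ + ⅞x²y - ¾xy² - 21/8x² + 15/4y² → ⅛x³y + ¼x²y² + ⅝x³ + 17/8x²y + xy² - 21/8x² - 21/4xy + 15/4y²
  leading term x³y: subtract (-1/32x)·f_2 from ⅛x³y + ¼x²y² + ⅝x³ + 17/8x²y + xy² - 21/8x² - 21/4xy + 15/4y² → ⅝x³ + 17/8x²y + xy² - 87/32x² - 21/4xy + 15/4y² + 15/32x
  leading term x³: no divisor's leading term divides it; move ⅝x³ to the remainder.
  leading term x²y: subtract (-17/32)·f_2 from 17/8x²y + xy² - 87/32x² - 21/4xy + 15/4y² + 15/32x → -13/4xy² - 87/32x² - 21/4xy + 15/4y² - 9/8x + 255/32
  leading term xy²: no divisor's leading term divides it; move -13/4xy² to the remainder.
  leading term x²: no divisor's leading term divides it; move -87/32x² to the remainder.
  leading term xy: no divisor's leading term divides it; move -21/4xy to the remainder.
  leading term y²: no divisor's leading term divides it; move 15/4y² to the remainder.
  leading term x: no divisor's leading term divides it; move -9/8x to the remainder.
  leading term 1: no divisor's leading term divides it; move 255/32 to the remainder.
  remainder ⅝x³ - 13/4xy² - 87/32x² - 21/4xy + 15/4y² - 9/8x + 255/32 ≠ 0; add g_3 = ⅝x³ - 13/4xy² - 87/32x² - 21/4xy + 15/4y² - 9/8x + 255/32 to the basis.

The other S-polynomials (S(f_1,g_3), S(f_2,g_3)) all reduce to 0 modulo the current basis, so we have a Gröbner basis.
Inter-reduce: drop elements whose leading term is divisible by another's, tail-reduce, and make monic.
Reduced Gröbner basis: {x³ - 26/5xy² - 87/20x² - 42/5xy + 6y² - 9/5x + 51/4, x²y + 2xy² + ¾x - 15/4, y³ + ⅛xy + ⅝x + ⅞y - 21/8}.

Buchberger on the second generating set:
h_1 = 4x²y + 8xy² + 3x - 15, LT = x²y.
h_2 = -8x²y - 16xy² + 16y³ + 2xy + 4x + 14y - 12, LT = x²y.

S(h_1,h_2): lcm = x²y. S = 2y³ + ¼xy + 5/4x + 7/4y - 21/4.
  leading term y³: no divisor's leading term divides it; move 2y³ to the remainder.
  leading term xy: no divisor's leading term divides it; move ¼xy to the remainder.
  leading term x: no divisor's leading term divides it; move 5/4x to the remainder.
  leading term y: no divisor's leading term divides it; move 7/4y to the remainder.
  leading term 1: no divisor's leading term divides it; move -21/4 to the remainder.
  remainder 2y³ + ¼xy + 5/4x + 7/4y - 21/4 ≠ 0; add k_3 = 2y³ + ¼xy + 5/4x + 7/4y - 21/4 to the basis.

S(h_1,k_3): lcm = x²y³. S = 2xy⁴ - ⅛x³y - ⅝x³ - ⅞x²y + ¾xy² + 21/8x² - 15/4y².
  leading term xy⁴: subtract (xy)·k_3 from 2xy⁴ - ⅛x³y - ⅝x³ - ⅞x²y + ¾xy² + 21/8x² - 15/4y² → -⅛x³y - ¼x²y² - ⅝x³ - 17/8x²y - xy² + 21/8x² + 21/4xy - 15/4y²
  leading term x³y: subtract (-1/32x)·h_1 from -⅛x³y - ¼x²y² - ⅝x³ - 17/8x²y - xy² + 21/8x² + 21/4xy - 15/4y² → -⅝x³ - 17/8x²y - xy² + 87/32x² + 21/4xy - 15/4y² - 15/32x
  leading term x³: no divisor's leading term divides it; move -⅝x³ to the remainder.
  leading term x²y: subtract (-17/32)·h_1 from -17/8x²y - xy² + 87/32x² + 21/4xy - 15/4y² - 15/32x → 13/4xy² + 87/32x² + 21/4xy - 15/4y² + 9/8x - 255/32
  leading term xy²: no divisor's leading term divides it; move 13/4xy² to the remainder.
  leading term x²: no divisor's leading term divides it; move 87/32x² to the remainder.
  leading term xy: no divisor's leading term divides it; move 21/4xy to the remainder.
  leading term y²: no divisor's leading term divides it; move -15/4y² to the remainder.
  leading term x: no divisor's leading term divides it; move 9/8x to the remainder.
  leading term 1: no divisor's leading term divides it; move -255/32 to the remainder.
  remainder -⅝x³ + 13/4xy² + 87/32x² + 21/4xy - 15/4y² + 9/8x - 255/32 ≠ 0; add k_4 = -⅝x³ + 13/4xy² + 87/32x² + 21/4xy - 15/4y² + 9/8x - 255/32 to the basis.

The other S-polynomials (S(h_2,k_3), S(h_1,k_4), S(h_2,k_4), S(k_3,k_4)) all reduce to 0 modulo the current basis, so we have a Gröbner basis.
Inter-reduce: drop elements whose leading term is divisible by another's, tail-reduce, and make monic.
Reduced Gröbner basis: {x³ - 26/5xy² - 87/20x² - 42/5xy + 6y² - 9/5x + 51/4, x²y + 2xy² + ¾x - 15/4, y³ + ⅛xy + ⅝x + ⅞y - 21/8}.

The two bases agree; hence the ideals are identical.
The same test decides containment: I ⊆ J iff every generator of I reduces to 0 modulo a Gröbner basis of J.

Yes, the ideals are equal.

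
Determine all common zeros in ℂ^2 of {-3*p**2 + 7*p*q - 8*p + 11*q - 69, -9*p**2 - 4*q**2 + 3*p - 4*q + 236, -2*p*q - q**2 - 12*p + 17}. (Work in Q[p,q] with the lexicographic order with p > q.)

{(-4, -5)}

Compute a lex Gröbner basis by Buchberger's algorithm.
f_1 = -3*p**2 + 7*p*q - 8*p + 11*q - 69, LT = p**2.
f_2 = -9*p**2 + 3*p - 4*q**2 - 4*q + 236, LT = p**2.
f_3 = -2*p*q - 12*p - q**2 + 17, LT = p*q.

S(f_1,f_2): lcm = p**2. S = -7/3*p*q + 3*p - 4/9*q**2 - 37/9*q + 443/9.
  reduce S modulo (f_1, f_2, f_3):
  remainder 17*p + 13/18*q**2 - 37/9*q + 529/18 ≠ 0; add h_4 = 17*p + 13/18*q**2 - 37/9*q + 529/18 to the basis.

S(f_1,f_3): lcm = p**2*q. S = -6*p**2 - 17/6*p*q**2 + 8/3*p*q + 17/2*p - 11/3*q**2 + 23*q.
  reduce S modulo (f_1, f_2, f_3, h_4):
  remainder 17/12*q**3 - 3731/612*q**2 - 15533/612*q + 123985/612 ≠ 0; add h_5 = 17/12*q**3 - 3731/612*q**2 - 15533/612*q + 123985/612 to the basis.

S(f_2,f_3): lcm = p**2*q. S = -6*p**2 - 1/2*p*q**2 - 1/3*p*q + 17/2*p + 4/9*q**3 + 4/9*q**2 - 236/9*q.
  reduce S modulo (f_1, f_2, f_3, h_4, h_5):
  remainder 40340/7803*q**2 - 137812/7803*q - 1697560/7803 ≠ 0; add h_6 = 40340/7803*q**2 - 137812/7803*q - 1697560/7803 to the basis.

S(f_1,h_4): lcm = p**2. S = -13/306*p*q**2 - 320/153*p*q + 287/306*p - 11/3*q + 23.
  reduce S modulo (f_1, f_2, f_3, h_4, h_5, h_6):
  remainder 4436702/4629015*q + 4436702/925803 ≠ 0; add h_7 = 4436702/4629015*q + 4436702/925803 to the basis.

The other S-polynomials (S(f_2,h_4), S(f_3,h_4), S(f_1,h_5), S(f_2,h_5), S(f_3,h_5), S(h_4,h_5), S(f_1,h_6), S(f_2,h_6), S(f_3,h_6), S(h_4,h_6), S(h_5,h_6), S(f_1,h_7), S(f_2,h_7), S(f_3,h_7), S(h_4,h_7), S(h_5,h_7), S(h_6,h_7)) all reduce to 0 modulo the current basis, so we have a Gröbner basis.
Inter-reduce: drop elements whose leading term is divisible by another's, tail-reduce, and make monic.
Reduced Gröbner basis: {p + 4, q + 5}.

The lex basis is triangular: the last element involves only q. Solving q + 5 = 0 gives q ∈ {-5}; substituting each value into the earlier elements determines the remaining variables.
  q = -5: the earlier basis element becomes p + 4 = 0, giving p = -4 — point (-4, -5).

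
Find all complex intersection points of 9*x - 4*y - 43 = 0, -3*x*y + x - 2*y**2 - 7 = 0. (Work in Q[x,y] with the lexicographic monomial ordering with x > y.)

{(3, -4), (127/27, -1/6)}

Compute a lex Gröbner basis by Buchberger's algorithm.
f_1 = 9*x - 4*y - 43, LT = x.
f_2 = -3*x*y + x - 2*y**2 - 7, LT = x*y.

S(f_1,f_2): lcm = x*y. S = 1/3*x - 10/9*y**2 - 43/9*y - 7/3.
  leading term x: subtract (1/27)·f_1 from 1/3*x - 10/9*y**2 - 43/9*y - 7/3 → -10/9*y**2 - 125/27*y - 20/27
  leading term y**2: no divisor's leading term divides it; move -10/9*y**2 to the remainder.
  leading term y: no divisor's leading term divides it; move -125/27*y to the remainder.
  leading term 1: no divisor's leading term divides it; move -20/27 to the remainder.
  remainder -10/9*y**2 - 125/27*y - 20/27 ≠ 0; add h_3 = -10/9*y**2 - 125/27*y - 20/27 to the basis.

The other S-polynomials (S(f_1,h_3), S(f_2,h_3)) all reduce to 0 modulo the current basis, so we have a Gröbner basis.
Inter-reduce: drop elements whose leading term is divisible by another's, tail-reduce, and make monic.
Reduced Gröbner basis: {x - 4/9*y - 43/9, y**2 + 25/6*y + 2/3}.

Elimination: the polynomial y**2 + 25/6*y + 2/3 lies in the elimination ideal for y, so y ∈ {-4, -1/6}. For each such y, the remaining basis elements (now univariate) give the rest of the solution.
  y = -4: the earlier basis element becomes x - 3 = 0, giving x = 3 — point (3, -4).
  y = -1/6: the earlier basis element becomes x - 127/27 = 0, giving x = 127/27 — point (127/27, -1/6).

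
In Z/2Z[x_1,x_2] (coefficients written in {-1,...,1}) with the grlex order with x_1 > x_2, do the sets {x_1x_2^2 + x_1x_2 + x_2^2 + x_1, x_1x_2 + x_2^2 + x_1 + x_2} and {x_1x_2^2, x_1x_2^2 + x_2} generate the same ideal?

Equality of ideals is decidable: compute both reduced Gröbner bases (unique for the ordering) and check whether they agree.
Buchberger on the first generating set:
f_1 = x_1x_2^2 + x_1x_2 + x_2^2 + x_1, LT = x_1x_2^2.
f_2 = x_1x_2 + x_2^2 + x_1 + x_2, LT = x_1x_2.

S(f_1,f_2): lcm = x_1x_2^2. S = x_2^3 + x_1.
  leading term x_2^3: no divisor's leading term divides it; move x_2^3 to the remainder.
  leading term x_1: no divisor's leading term divides it; move x_1 to the remainder.
  remainder x_2^3 + x_1 ≠ 0; add g_3 = x_2^3 + x_1 to the basis.

S(f_1,g_3): lcm = x_1x_2^3. S = x_1x_2^2 + x_2^3 + x_1^2 + x_1x_2.
  leading term x_1x_2^2: subtract (1)·f_1 from x_1x_2^2 + x_2^3 + x_1^2 + x_1x_2 → x_2^3 + x_1^2 + x_2^2 + x_1
  leading term x_2^3: subtract (1)·g_3 from x_2^3 + x_1^2 + x_2^2 + x_1 → x_1^2 + x_2^2
  leading term x_1^2: no divisor's leading term divides it; move x_1^2 to the remainder.
  leading term x_2^2: no divisor's leading term divides it; move x_2^2 to the remainder.
  remainder x_1^2 + x_2^2 ≠ 0; add g_4 = x_1^2 + x_2^2 to the basis.

The other S-polynomials (S(f_2,g_3), S(f_1,g_4), S(f_2,g_4), S(g_3,g_4)) all reduce to 0 modulo the current basis, so we have a Gröbner basis.
Inter-reduce: drop elements whose leading term is divisible by another's, tail-reduce, and make monic.
Reduced Gröbner basis: {x_2^3 + x_1, x_1^2 + x_2^2, x_1x_2 + x_2^2 + x_1 + x_2}.

Buchberger on the second generating set:
h_1 = x_1x_2^2, LT = x_1x_2^2.
h_2 = x_1x_2^2 + x_2, LT = x_1x_2^2.

S(h_1,h_2): lcm = x_1x_2^2. S = x_2.
  leading term x_2: no divisor's leading term divides it; move x_2 to the remainder.
  remainder x_2 ≠ 0; add k_3 = x_2 to the basis.

The other S-polynomials (S(h_1,k_3), S(h_2,k_3)) all reduce to 0 modulo the current basis, so we have a Gröbner basis.
Inter-reduce: drop elements whose leading term is divisible by another's, tail-reduce, and make monic.
Reduced Gröbner basis: {x_2}.

The bases are distinct; the ideals are different.
The choice of monomial ordering does not affect the verdict — as long as both bases are computed under the same ordering, their equality decides ideal equality.

No, the ideals differ.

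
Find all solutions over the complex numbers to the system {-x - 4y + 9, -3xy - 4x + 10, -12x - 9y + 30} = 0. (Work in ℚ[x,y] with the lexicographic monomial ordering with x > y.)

Compute a lex Gröbner basis by Buchberger's algorithm.
f_1 = -x - 4y + 9, LT = x.
f_2 = -3xy - 4x + 10, LT = xy.
f_3 = -12x - 9y + 30, LT = x.

S(f_1,f_2): lcm = xy. S = -4/3x + 4y² - 9y + 10/3.
  leading term x: subtract (4/3)·f_1 from -4/3x + 4y² - 9y + 10/3 → 4y² - 11/3y - 26/3
  leading term y²: no divisor's leading term divides it; move 4y² to the remainder.
  leading term y: no divisor's leading term divides it; move -11/3y to the remainder.
  leading term 1: no divisor's leading term divides it; move -26/3 to the remainder.
  remainder 4y² - 11/3y - 26/3 ≠ 0; add h_4 = 4y² - 11/3y - 26/3 to the basis.

S(f_1,f_3): lcm = x. S = 13/4y - 13/2.
  leading term y: no divisor's leading term divides it; move 13/4y to the remainder.
  leading term 1: no divisor's leading term divides it; move -13/2 to the remainder.
  remainder 13/4y - 13/2 ≠ 0; add h_5 = 13/4y - 13/2 to the basis.

S(f_2,f_3): lcm = xy. S = 4/3x - ¾y² + 5/2y - 10/3.
  leading term x: subtract (-4/3)·f_1 from 4/3x - ¾y² + 5/2y - 10/3 → -¾y² - 17/6y + 26/3
  leading term y²: subtract (-3/16)·h_4 from -¾y² - 17/6y + 26/3 → -169/48y + 169/24
  leading term y: subtract (-13/12)·h_5 from -169/48y + 169/24 → 0
  remainder 0.

S(f_1,h_4): leading monomials are coprime, so the S-polynomial reduces to 0 (Buchberger's first criterion).
S(f_2,h_4): lcm = xy². S = 9/4xy + 13/6x - 10/3y.
  leading term xy: subtract (-9/4y)·f_1 from 9/4xy + 13/6x - 10/3y → 13/6x - 9y² + 203/12y
  leading term x: subtract (-13/6)·f_1 from 13/6x - 9y² + 203/12y → -9y² + 33/4y + 39/2
  leading term y²: subtract (-9/4)·h_4 from -9y² + 33/4y + 39/2 → 0
  remainder 0.

S(f_3,h_4): leading monomials are coprime, so the S-polynomial reduces to 0 (Buchberger's first criterion).
S(f_1,h_5): leading monomials are coprime, so the S-polynomial reduces to 0 (Buchberger's first criterion).
S(f_2,h_5): lcm = xy. S = 10/3x - 10/3.
  leading term x: subtract (-10/3)·f_1 from 10/3x - 10/3 → -40/3y + 80/3
  leading term y: subtract (-160/39)·h_5 from -40/3y + 80/3 → 0
  remainder 0.

S(f_3,h_5): leading monomials are coprime, so the S-polynomial reduces to 0 (Buchberger's first criterion).
S(h_4,h_5): lcm = y². S = 13/12y - 13/6.
  leading term y: subtract (⅓)·h_5 from 13/12y - 13/6 → 0
  remainder 0.

Every S-polynomial of the final basis reduces to 0, so we have a Gröbner basis.
Inter-reduce: drop elements whose leading term is divisible by another's, tail-reduce, and make monic.
Reduced Gröbner basis: {x - 1, y - 2}.

The lex basis is triangular: the last element involves only y. Solving y - 2 = 0 gives y ∈ {2}; substituting each value into the earlier elements determines the remaining variables.
  y = 2: the earlier basis element becomes x - 1 = 0, giving x = 1 — point (1, 2).
Each listed point satisfies every original equation (direct substitution).

{(1, 2)}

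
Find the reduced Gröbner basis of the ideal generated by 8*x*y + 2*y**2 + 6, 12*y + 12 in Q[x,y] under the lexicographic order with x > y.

G = {x - 1, y + 1}

Buchberger's algorithm terminates because the ascending chain of leading-term ideals stabilizes.

f_1 = 8*x*y + 2*y**2 + 6, LT = x*y.
f_2 = 12*y + 12, LT = y.

S(f_1,f_2): lcm = x*y. S = -x + 1/4*y**2 + 3/4.
  leading term x: no divisor's leading term divides it; move -x to the remainder.
  leading term y**2: subtract (1/48*y)·f_2 from 1/4*y**2 + 3/4 → -1/4*y + 3/4
  leading term y: subtract (-1/48)·f_2 from -1/4*y + 3/4 → 1
  leading term 1: no divisor's leading term divides it; move 1 to the remainder.
  remainder -x + 1 ≠ 0; add g_3 = -x + 1 to the basis.

S(f_1,g_3): lcm = x*y. S = 1/4*y**2 + y + 3/4.
  leading term y**2: subtract (1/48*y)·f_2 from 1/4*y**2 + y + 3/4 → 3/4*y + 3/4
  leading term y: subtract (1/16)·f_2 from 3/4*y + 3/4 → 0
  remainder 0.

S(f_2,g_3): leading monomials are coprime, so the S-polynomial reduces to 0 (Buchberger's first criterion).
Every S-polynomial of the final basis reduces to 0, so we have a Gröbner basis.
Inter-reduce: drop elements whose leading term is divisible by another's, tail-reduce, and make monic.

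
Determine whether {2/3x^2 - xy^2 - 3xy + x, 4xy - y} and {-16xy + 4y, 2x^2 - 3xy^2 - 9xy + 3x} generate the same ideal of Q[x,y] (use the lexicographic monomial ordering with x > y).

Yes, the ideals are equal.

For a fixed monomial order, each ideal has a unique reduced Gröbner basis; comparing bases decides equality.
Buchberger on the first generating set:
f_1 = 2/3x^2 - xy^2 - 3xy + x, LT = x^2.
f_2 = 4xy - y, LT = xy.

S(f_1,f_2): lcm = x^2y. S = -3/2xy^3 - 9/2xy^2 + 7/4xy.
  leading term xy^3: subtract (-3/8y^2)·f_2 from -3/2xy^3 - 9/2xy^2 + 7/4xy → -9/2xy^2 + 7/4xy - 3/8y^3
  leading term xy^2: subtract (-9/8y)·f_2 from -9/2xy^2 + 7/4xy - 3/8y^3 → 7/4xy - 3/8y^3 - 9/8y^2
  leading term xy: subtract (7/16)·f_2 from 7/4xy - 3/8y^3 - 9/8y^2 → -3/8y^3 - 9/8y^2 + 7/16y
  leading term y^3: no divisor's leading term divides it; move -3/8y^3 to the remainder.
  leading term y^2: no divisor's leading term divides it; move -9/8y^2 to the remainder.
  leading term y: no divisor's leading term divides it; move 7/16y to the remainder.
  remainder -3/8y^3 - 9/8y^2 + 7/16y ≠ 0; add g_3 = -3/8y^3 - 9/8y^2 + 7/16y to the basis.

S(f_1,g_3): leading monomials are coprime, so the S-polynomial reduces to 0 (Buchberger's first criterion).
S(f_2,g_3): lcm = xy^3. S = -3xy^2 + 7/6xy - 1/4y^3.
  leading term xy^2: subtract (-3/4y)·f_2 from -3xy^2 + 7/6xy - 1/4y^3 → 7/6xy - 1/4y^3 - 3/4y^2
  leading term xy: subtract (7/24)·f_2 from 7/6xy - 1/4y^3 - 3/4y^2 → -1/4y^3 - 3/4y^2 + 7/24y
  leading term y^3: subtract (2/3)·g_3 from -1/4y^3 - 3/4y^2 + 7/24y → 0
  remainder 0.

Every S-polynomial of the final basis reduces to 0, so we have a Gröbner basis.
Inter-reduce: drop elements whose leading term is divisible by another's, tail-reduce, and make monic.
Reduced Gröbner basis: {x^2 + 3/2x - 3/8y^2 - 9/8y, xy - 1/4y, y^3 + 3y^2 - 7/6y}.

Buchberger on the second generating set:
h_1 = -16xy + 4y, LT = xy.
h_2 = 2x^2 - 3xy^2 - 9xy + 3x, LT = x^2.

S(h_1,h_2): lcm = x^2y. S = 3/2xy^3 + 9/2xy^2 - 7/4xy.
  leading term xy^3: subtract (-3/32y^2)·h_1 from 3/2xy^3 + 9/2xy^2 - 7/4xy → 9/2xy^2 - 7/4xy + 3/8y^3
  leading term xy^2: subtract (-9/32y)·h_1 from 9/2xy^2 - 7/4xy + 3/8y^3 → -7/4xy + 3/8y^3 + 9/8y^2
  leading term xy: subtract (7/64)·h_1 from -7/4xy + 3/8y^3 + 9/8y^2 → 3/8y^3 + 9/8y^2 - 7/16y
  leading term y^3: no divisor's leading term divides it; move 3/8y^3 to the remainder.
  leading term y^2: no divisor's leading term divides it; move 9/8y^2 to the remainder.
  leading term y: no divisor's leading term divides it; move -7/16y to the remainder.
  remainder 3/8y^3 + 9/8y^2 - 7/16y ≠ 0; add k_3 = 3/8y^3 + 9/8y^2 - 7/16y to the basis.

S(h_1,k_3): lcm = xy^3. S = -3xy^2 + 7/6xy - 1/4y^3.
  leading term xy^2: subtract (3/16y)·h_1 from -3xy^2 + 7/6xy - 1/4y^3 → 7/6xy - 1/4y^3 - 3/4y^2
  leading term xy: subtract (-7/96)·h_1 from 7/6xy - 1/4y^3 - 3/4y^2 → -1/4y^3 - 3/4y^2 + 7/24y
  leading term y^3: subtract (-2/3)·k_3 from -1/4y^3 - 3/4y^2 + 7/24y → 0
  remainder 0.

S(h_2,k_3): leading monomials are coprime, so the S-polynomial reduces to 0 (Buchberger's first criterion).
Every S-polynomial of the final basis reduces to 0, so we have a Gröbner basis.
Inter-reduce: drop elements whose leading term is divisible by another's, tail-reduce, and make monic.
Reduced Gröbner basis: {x^2 + 3/2x - 3/8y^2 - 9/8y, xy - 1/4y, y^3 + 3y^2 - 7/6y}.

The two bases agree; hence the ideals are identical.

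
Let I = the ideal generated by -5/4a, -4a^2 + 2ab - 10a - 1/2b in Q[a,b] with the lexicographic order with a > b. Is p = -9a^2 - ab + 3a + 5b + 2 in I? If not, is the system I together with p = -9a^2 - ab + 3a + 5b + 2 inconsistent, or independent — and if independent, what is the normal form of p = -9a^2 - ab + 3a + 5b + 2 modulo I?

First compute the reduced Gröbner basis of I by Buchberger's algorithm.
f_1 = -5/4a, LT = a.
f_2 = -4a^2 + 2ab - 10a - 1/2b, LT = a^2.

S(f_1,f_2): lcm = a^2. S = 1/2ab - 5/2a - 1/8b.
  leading term ab: subtract (-2/5b)·f_1 from 1/2ab - 5/2a - 1/8b → -5/2a - 1/8b
  leading term a: subtract (2)·f_1 from -5/2a - 1/8b → -1/8b
  leading term b: no divisor's leading term divides it; move -1/8b to the remainder.
  remainder -1/8b ≠ 0; add h_3 = -1/8b to the basis.

S(f_1,h_3): leading monomials are coprime, so the S-polynomial reduces to 0 (Buchberger's first criterion).
S(f_2,h_3): leading monomials are coprime, so the S-polynomial reduces to 0 (Buchberger's first criterion).
Every S-polynomial of the final basis reduces to 0, so we have a Gröbner basis.
Inter-reduce: drop elements whose leading term is divisible by another's, tail-reduce, and make monic.
Reduced Gröbner basis: {a, b}.
Label its elements g_1 = a, g_2 = b.

Reduce p = -9a^2 - ab + 3a + 5b + 2 modulo G:
  leading term a^2: subtract (-9a)·g_1 from -9a^2 - ab + 3a + 5b + 2 → -ab + 3a + 5b + 2
  leading term ab: subtract (-b)·g_1 from -ab + 3a + 5b + 2 → 3a + 5b + 2
  leading term a: subtract (3)·g_1 from 3a + 5b + 2 → 5b + 2
  leading term b: subtract (5)·g_2 from 5b + 2 → 2
  leading term 1: no divisor's leading term divides it; move 2 to the remainder.
  normal form = 2.
The normal form is nonzero, so p ∉ I. Since p minus its normal form lies in I, I + (p) = I + (r) where r = 2; decide whether this ideal is the whole ring.
Here r = 2 is a nonzero constant, hence a unit: 1 ∈ I + (p), the Gröbner basis of I + (p) is {1}, and the enlarged system has no common solution — adjoining p is inconsistent.

Adjoining -9a^2 - ab + 3a + 5b + 2 makes the ideal the whole ring: the system is inconsistent.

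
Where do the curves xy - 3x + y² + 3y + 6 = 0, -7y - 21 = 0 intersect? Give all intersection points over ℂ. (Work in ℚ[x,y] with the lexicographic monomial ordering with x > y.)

Compute a lex Gröbner basis by Buchberger's algorithm.
f_1 = xy - 3x + y² + 3y + 6, LT = xy.
f_2 = -7y - 21, LT = y.

S(f_1,f_2): lcm = xy. S = -6x + y² + 3y + 6.
  leading term x: no divisor's leading term divides it; move -6x to the remainder.
  leading term y²: subtract (-1/7y)·f_2 from y² + 3y + 6 → 6
  leading term 1: no divisor's leading term divides it; move 6 to the remainder.
  remainder -6x + 6 ≠ 0; add h_3 = -6x + 6 to the basis.

The other S-polynomials (S(f_1,h_3), S(f_2,h_3)) all reduce to 0 modulo the current basis, so we have a Gröbner basis.
Inter-reduce: drop elements whose leading term is divisible by another's, tail-reduce, and make monic.
Reduced Gröbner basis: {x - 1, y + 3}.

Elimination: the polynomial y + 3 lies in the elimination ideal for y, so y ∈ {-3}. For each such y, the remaining basis elements (now univariate) give the rest of the solution.
  y = -3: the earlier basis element becomes x - 1 = 0, giving x = 1 — point (1, -3).

{(1, -3)}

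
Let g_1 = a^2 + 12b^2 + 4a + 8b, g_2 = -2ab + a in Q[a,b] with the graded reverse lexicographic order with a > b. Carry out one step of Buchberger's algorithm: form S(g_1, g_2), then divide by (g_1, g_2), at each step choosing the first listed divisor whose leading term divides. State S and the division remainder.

lcm(LM(g_1), LM(g_2)) = a^2b.
S = (lcm/LT(g_1))·g_1 − (lcm/LT(g_2))·g_2 = 12b^3 + 1/2a^2 + 4ab + 8b^2.
Reduce S modulo (g_1, g_2) in that order:
  leading term b^3: no divisor's leading term divides it; move 12b^3 to the remainder.
  leading term a^2: subtract (1/2)·g_1 from 1/2a^2 + 4ab + 8b^2 → 4ab + 2b^2 - 2a - 4b
  leading term ab: subtract (-2)·g_2 from 4ab + 2b^2 - 2a - 4b → 2b^2 - 4b
  leading term b^2: no divisor's leading term divides it; move 2b^2 to the remainder.
  leading term b: no divisor's leading term divides it; move -4b to the remainder.
The remainder 12b^3 + 2b^2 - 4b is nonzero, so it would be added as the next basis element.

S(g_1, g_2) = 12b^3 + 1/2a^2 + 4ab + 8b^2; remainder on division = 12b^3 + 2b^2 - 4b.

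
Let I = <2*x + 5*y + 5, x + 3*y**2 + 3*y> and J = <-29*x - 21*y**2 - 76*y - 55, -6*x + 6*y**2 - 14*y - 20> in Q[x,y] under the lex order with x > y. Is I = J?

Yes, the ideals are equal.

Since reduced Gröbner bases are canonical representatives of ideals under a given ordering, it suffices to compute and compare them.
Buchberger on the first generating set:
f_1 = 2*x + 5*y + 5, LT = x.
f_2 = x + 3*y**2 + 3*y, LT = x.

S(f_1,f_2): lcm = x. S = -3*y**2 - 1/2*y + 5/2.
  leading term y**2: no divisor's leading term divides it; move -3*y**2 to the remainder.
  leading term y: no divisor's leading term divides it; move -1/2*y to the remainder.
  leading term 1: no divisor's leading term divides it; move 5/2 to the remainder.
  remainder -3*y**2 - 1/2*y + 5/2 ≠ 0; add g_3 = -3*y**2 - 1/2*y + 5/2 to the basis.

The other S-polynomials (S(f_1,g_3), S(f_2,g_3)) all reduce to 0 modulo the current basis, so we have a Gröbner basis.
Inter-reduce: drop elements whose leading term is divisible by another's, tail-reduce, and make monic.
Reduced Gröbner basis: {x + 5/2*y + 5/2, y**2 + 1/6*y - 5/6}.

Buchberger on the second generating set:
h_1 = -29*x - 21*y**2 - 76*y - 55, LT = x.
h_2 = -6*x + 6*y**2 - 14*y - 20, LT = x.

S(h_1,h_2): lcm = x. S = 50/29*y**2 + 25/87*y - 125/87.
  leading term y**2: no divisor's leading term divides it; move 50/29*y**2 to the remainder.
  leading term y: no divisor's leading term divides it; move 25/87*y to the remainder.
  leading term 1: no divisor's leading term divides it; move -125/87 to the remainder.
  remainder 50/29*y**2 + 25/87*y - 125/87 ≠ 0; add k_3 = 50/29*y**2 + 25/87*y - 125/87 to the basis.

The other S-polynomials (S(h_1,k_3), S(h_2,k_3)) all reduce to 0 modulo the current basis, so we have a Gröbner basis.
Inter-reduce: drop elements whose leading term is divisible by another's, tail-reduce, and make monic.
Reduced Gröbner basis: {x + 5/2*y + 5/2, y**2 + 1/6*y - 5/6}.

These coincide, so the ideals are equal.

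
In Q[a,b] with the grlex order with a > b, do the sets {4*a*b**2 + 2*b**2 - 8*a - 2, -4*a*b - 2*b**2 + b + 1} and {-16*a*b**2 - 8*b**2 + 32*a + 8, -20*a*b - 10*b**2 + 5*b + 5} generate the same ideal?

Since reduced Gröbner bases are canonical representatives of ideals under a given ordering, it suffices to compute and compare them.
Buchberger on the first generating set:
f_1 = 4*a*b**2 + 2*b**2 - 8*a - 2, LT = a*b**2.
f_2 = -4*a*b - 2*b**2 + b + 1, LT = a*b.

S(f_1,f_2): lcm = a*b**2. S = -1/2*b**3 + 3/4*b**2 - 2*a + 1/4*b - 1/2.
  leading term b**3: no divisor's leading term divides it; move -1/2*b**3 to the remainder.
  leading term b**2: no divisor's leading term divides it; move 3/4*b**2 to the remainder.
  leading term a: no divisor's leading term divides it; move -2*a to the remainder.
  leading term b: no divisor's leading term divides it; move 1/4*b to the remainder.
  leading term 1: no divisor's leading term divides it; move -1/2 to the remainder.
  remainder -1/2*b**3 + 3/4*b**2 - 2*a + 1/4*b - 1/2 ≠ 0; add g_3 = -1/2*b**3 + 3/4*b**2 - 2*a + 1/4*b - 1/2 to the basis.

S(f_1,g_3): lcm = a*b**3. S = 3/2*a*b**2 + 1/2*b**3 - 4*a**2 - 3/2*a*b - a - 1/2*b.
  leading term a*b**2: subtract (3/8)·f_1 from 3/2*a*b**2 + 1/2*b**3 - 4*a**2 - 3/2*a*b - a - 1/2*b → 1/2*b**3 - 4*a**2 - 3/2*a*b - 3/4*b**2 + 2*a - 1/2*b + 3/4
  leading term b**3: subtract (-1)·g_3 from 1/2*b**3 - 4*a**2 - 3/2*a*b - 3/4*b**2 + 2*a - 1/2*b + 3/4 → -4*a**2 - 3/2*a*b - 1/4*b + 1/4
  leading term a**2: no divisor's leading term divides it; move -4*a**2 to the remainder.
  leading term a*b: subtract (3/8)·f_2 from -3/2*a*b - 1/4*b + 1/4 → 3/4*b**2 - 5/8*b - 1/8
  leading term b**2: no divisor's leading term divides it; move 3/4*b**2 to the remainder.
  leading term b: no divisor's leading term divides it; move -5/8*b to the remainder.
  leading term 1: no divisor's leading term divides it; move -1/8 to the remainder.
  remainder -4*a**2 + 3/4*b**2 - 5/8*b - 1/8 ≠ 0; add g_4 = -4*a**2 + 3/4*b**2 - 5/8*b - 1/8 to the basis.

The other S-polynomials (S(f_2,g_3), S(f_1,g_4), S(f_2,g_4), S(g_3,g_4)) all reduce to 0 modulo the current basis, so we have a Gröbner basis.
Inter-reduce: drop elements whose leading term is divisible by another's, tail-reduce, and make monic.
Reduced Gröbner basis: {b**3 - 3/2*b**2 + 4*a - 1/2*b + 1, a**2 - 3/16*b**2 + 5/32*b + 1/32, a*b + 1/2*b**2 - 1/4*b - 1/4}.

Buchberger on the second generating set:
h_1 = -16*a*b**2 - 8*b**2 + 32*a + 8, LT = a*b**2.
h_2 = -20*a*b - 10*b**2 + 5*b + 5, LT = a*b.

S(h_1,h_2): lcm = a*b**2. S = -1/2*b**3 + 3/4*b**2 - 2*a + 1/4*b - 1/2.
  leading term b**3: no divisor's leading term divides it; move -1/2*b**3 to the remainder.
  leading term b**2: no divisor's leading term divides it; move 3/4*b**2 to the remainder.
  leading term a: no divisor's leading term divides it; move -2*a to the remainder.
  leading term b: no divisor's leading term divides it; move 1/4*b to the remainder.
  leading term 1: no divisor's leading term divides it; move -1/2 to the remainder.
  remainder -1/2*b**3 + 3/4*b**2 - 2*a + 1/4*b - 1/2 ≠ 0; add k_3 = -1/2*b**3 + 3/4*b**2 - 2*a + 1/4*b - 1/2 to the basis.

S(h_1,k_3): lcm = a*b**3. S = 3/2*a*b**2 + 1/2*b**3 - 4*a**2 - 3/2*a*b - a - 1/2*b.
  leading term a*b**2: subtract (-3/32)·h_1 from 3/2*a*b**2 + 1/2*b**3 - 4*a**2 - 3/2*a*b - a - 1/2*b → 1/2*b**3 - 4*a**2 - 3/2*a*b - 3/4*b**2 + 2*a - 1/2*b + 3/4
  leading term b**3: subtract (-1)·k_3 from 1/2*b**3 - 4*a**2 - 3/2*a*b - 3/4*b**2 + 2*a - 1/2*b + 3/4 → -4*a**2 - 3/2*a*b - 1/4*b + 1/4
  leading term a**2: no divisor's leading term divides it; move -4*a**2 to the remainder.
  leading term a*b: subtract (3/40)·h_2 from -3/2*a*b - 1/4*b + 1/4 → 3/4*b**2 - 5/8*b - 1/8
  leading term b**2: no divisor's leading term divides it; move 3/4*b**2 to the remainder.
  leading term b: no divisor's leading term divides it; move -5/8*b to the remainder.
  leading term 1: no divisor's leading term divides it; move -1/8 to the remainder.
  remainder -4*a**2 + 3/4*b**2 - 5/8*b - 1/8 ≠ 0; add k_4 = -4*a**2 + 3/4*b**2 - 5/8*b - 1/8 to the basis.

The other S-polynomials (S(h_2,k_3), S(h_1,k_4), S(h_2,k_4), S(k_3,k_4)) all reduce to 0 modulo the current basis, so we have a Gröbner basis.
Inter-reduce: drop elements whose leading term is divisible by another's, tail-reduce, and make monic.
Reduced Gröbner basis: {b**3 - 3/2*b**2 + 4*a - 1/2*b + 1, a**2 - 3/16*b**2 + 5/32*b + 1/32, a*b + 1/2*b**2 - 1/4*b - 1/4}.

Same reduced basis, so the two generating sets span the same ideal.

Yes, the ideals are equal.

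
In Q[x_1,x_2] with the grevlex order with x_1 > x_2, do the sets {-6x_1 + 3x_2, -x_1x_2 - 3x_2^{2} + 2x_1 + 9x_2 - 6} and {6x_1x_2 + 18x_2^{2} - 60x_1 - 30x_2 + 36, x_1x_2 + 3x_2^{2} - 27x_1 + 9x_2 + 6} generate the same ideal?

For a fixed monomial order, each ideal has a unique reduced Gröbner basis; comparing bases decides equality.
Buchberger on the first generating set:
f_1 = -6x_1 + 3x_2, LT = x_1.
f_2 = -x_1x_2 - 3x_2^{2} + 2x_1 + 9x_2 - 6, LT = x_1x_2.

S(f_1,f_2): lcm = x_1x_2. S = -\tfrac{7}{2}x_2^{2} + 2x_1 + 9x_2 - 6.
  leading term x_2^{2}: no divisor's leading term divides it; move -\tfrac{7}{2}x_2^{2} to the remainder.
  leading term x_1: subtract (-\tfrac{1}{3})·f_1 from 2x_1 + 9x_2 - 6 → 10x_2 - 6
  leading term x_2: no divisor's leading term divides it; move 10x_2 to the remainder.
  leading term 1: no divisor's leading term divides it; move -6 to the remainder.
  remainder -\tfrac{7}{2}x_2^{2} + 10x_2 - 6 ≠ 0; add g_3 = -\tfrac{7}{2}x_2^{2} + 10x_2 - 6 to the basis.

S(f_1,g_3): leading monomials are coprime, so the S-polynomial reduces to 0 (Buchberger's first criterion).
S(f_2,g_3): lcm = x_1x_2^{2}. S = 3x_2^{3} + \tfrac{6}{7}x_1x_2 - 9x_2^{2} - \tfrac{12}{7}x_1 + 6x_2.
  leading term x_2^{3}: subtract (-\tfrac{6}{7}x_2)·g_3 from 3x_2^{3} + \tfrac{6}{7}x_1x_2 - 9x_2^{2} - \tfrac{12}{7}x_1 + 6x_2 → \tfrac{6}{7}x_1x_2 - \tfrac{3}{7}x_2^{2} - \tfrac{12}{7}x_1 + \tfrac{6}{7}x_2
  leading term x_1x_2: subtract (-\tfrac{1}{7}x_2)·f_1 from \tfrac{6}{7}x_1x_2 - \tfrac{3}{7}x_2^{2} - \tfrac{12}{7}x_1 + \tfrac{6}{7}x_2 → -\tfrac{12}{7}x_1 + \tfrac{6}{7}x_2
  leading term x_1: subtract (\tfrac{2}{7})·f_1 from -\tfrac{12}{7}x_1 + \tfrac{6}{7}x_2 → 0
  remainder 0.

Every S-polynomial of the final basis reduces to 0, so we have a Gröbner basis.
Inter-reduce: drop elements whose leading term is divisible by another's, tail-reduce, and make monic.
Reduced Gröbner basis: {x_2^{2} - \tfrac{20}{7}x_2 + \tfrac{12}{7}, x_1 - \tfrac{1}{2}x_2}.

Buchberger on the second generating set:
h_1 = 6x_1x_2 + 18x_2^{2} - 60x_1 - 30x_2 + 36, LT = x_1x_2.
h_2 = x_1x_2 + 3x_2^{2} - 27x_1 + 9x_2 + 6, LT = x_1x_2.

S(h_1,h_2): lcm = x_1x_2. S = 17x_1 - 14x_2.
  leading term x_1: no divisor's leading term divides it; move 17x_1 to the remainder.
  leading term x_2: no divisor's leading term divides it; move -14x_2 to the remainder.
  remainder 17x_1 - 14x_2 ≠ 0; add k_3 = 17x_1 - 14x_2 to the basis.

S(h_1,k_3): lcm = x_1x_2. S = \tfrac{65}{17}x_2^{2} - 10x_1 - 5x_2 + 6.
  leading term x_2^{2}: no divisor's leading term divides it; move \tfrac{65}{17}x_2^{2} to the remainder.
  leading term x_1: subtract (-\tfrac{10}{17})·k_3 from -10x_1 - 5x_2 + 6 → -\tfrac{225}{17}x_2 + 6
  leading term x_2: no divisor's leading term divides it; move -\tfrac{225}{17}x_2 to the remainder.
  leading term 1: no divisor's leading term divides it; move 6 to the remainder.
  remainder \tfrac{65}{17}x_2^{2} - \tfrac{225}{17}x_2 + 6 ≠ 0; add k_4 = \tfrac{65}{17}x_2^{2} - \tfrac{225}{17}x_2 + 6 to the basis.

S(h_2,k_3): lcm = x_1x_2. S = \tfrac{65}{17}x_2^{2} - 27x_1 + 9x_2 + 6.
  leading term x_2^{2}: subtract (1)·k_4 from \tfrac{65}{17}x_2^{2} - 27x_1 + 9x_2 + 6 → -27x_1 + \tfrac{378}{17}x_2
  leading term x_1: subtract (-\tfrac{27}{17})·k_3 from -27x_1 + \tfrac{378}{17}x_2 → 0
  remainder 0.

S(h_1,k_4): lcm = x_1x_2^{2}. S = 3x_2^{3} - \tfrac{85}{13}x_1x_2 - 5x_2^{2} - \tfrac{102}{65}x_1 + 6x_2.
  leading term x_2^{3}: subtract (\tfrac{51}{65}x_2)·k_4 from 3x_2^{3} - \tfrac{85}{13}x_1x_2 - 5x_2^{2} - \tfrac{102}{65}x_1 + 6x_2 → -\tfrac{85}{13}x_1x_2 + \tfrac{70}{13}x_2^{2} - \tfrac{102}{65}x_1 + \tfrac{84}{65}x_2
  leading term x_1x_2: subtract (-\tfrac{85}{78})·h_1 from -\tfrac{85}{13}x_1x_2 + \tfrac{70}{13}x_2^{2} - \tfrac{102}{65}x_1 + \tfrac{84}{65}x_2 → 25x_2^{2} - \tfrac{4352}{65}x_1 - \tfrac{157}{5}x_2 + \tfrac{510}{13}
  leading term x_2^{2}: subtract (\tfrac{85}{13})·k_4 from 25x_2^{2} - \tfrac{4352}{65}x_1 - \tfrac{157}{5}x_2 + \tfrac{510}{13} → -\tfrac{4352}{65}x_1 + \tfrac{3584}{65}x_2
  leading term x_1: subtract (-\tfrac{256}{65})·k_3 from -\tfrac{4352}{65}x_1 + \tfrac{3584}{65}x_2 → 0
  remainder 0.

S(h_2,k_4): lcm = x_1x_2^{2}. S = 3x_2^{3} - \tfrac{306}{13}x_1x_2 + 9x_2^{2} - \tfrac{102}{65}x_1 + 6x_2.
  leading term x_2^{3}: subtract (\tfrac{51}{65}x_2)·k_4 from 3x_2^{3} - \tfrac{306}{13}x_1x_2 + 9x_2^{2} - \tfrac{102}{65}x_1 + 6x_2 → -\tfrac{306}{13}x_1x_2 + \tfrac{252}{13}x_2^{2} - \tfrac{102}{65}x_1 + \tfrac{84}{65}x_2
  leading term x_1x_2: subtract (-\tfrac{51}{13})·h_1 from -\tfrac{306}{13}x_1x_2 + \tfrac{252}{13}x_2^{2} - \tfrac{102}{65}x_1 + \tfrac{84}{65}x_2 → 90x_2^{2} - \tfrac{15402}{65}x_1 - \tfrac{582}{5}x_2 + \tfrac{1836}{13}
  leading term x_2^{2}: subtract (\tfrac{306}{13})·k_4 from 90x_2^{2} - \tfrac{15402}{65}x_1 - \tfrac{582}{5}x_2 + \tfrac{1836}{13} → -\tfrac{15402}{65}x_1 + \tfrac{12684}{65}x_2
  leading term x_1: subtract (-\tfrac{906}{65})·k_3 from -\tfrac{15402}{65}x_1 + \tfrac{12684}{65}x_2 → 0
  remainder 0.

S(k_3,k_4): leading monomials are coprime, so the S-polynomial reduces to 0 (Buchberger's first criterion).
Every S-polynomial of the final basis reduces to 0, so we have a Gröbner basis.
Inter-reduce: drop elements whose leading term is divisible by another's, tail-reduce, and make monic.
Reduced Gröbner basis: {x_2^{2} - \tfrac{45}{13}x_2 + \tfrac{102}{65}, x_1 - \tfrac{14}{17}x_2}.

These differ, so the ideals are not equal.

No, the ideals differ.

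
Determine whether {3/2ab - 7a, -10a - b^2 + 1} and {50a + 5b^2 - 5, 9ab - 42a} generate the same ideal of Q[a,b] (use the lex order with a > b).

For a fixed monomial order, each ideal has a unique reduced Gröbner basis; comparing bases decides equality.
Buchberger on the first generating set:
f_1 = 3/2ab - 7a, LT = ab.
f_2 = -10a - b^2 + 1, LT = a.

S(f_1,f_2): lcm = ab. S = -14/3a - 1/10b^3 + 1/10b.
  leading term a: subtract (7/15)·f_2 from -14/3a - 1/10b^3 + 1/10b → -1/10b^3 + 7/15b^2 + 1/10b - 7/15
  leading term b^3: no divisor's leading term divides it; move -1/10b^3 to the remainder.
  leading term b^2: no divisor's leading term divides it; move 7/15b^2 to the remainder.
  leading term b: no divisor's leading term divides it; move 1/10b to the remainder.
  leading term 1: no divisor's leading term divides it; move -7/15 to the remainder.
  remainder -1/10b^3 + 7/15b^2 + 1/10b - 7/15 ≠ 0; add g_3 = -1/10b^3 + 7/15b^2 + 1/10b - 7/15 to the basis.

The other S-polynomials (S(f_1,g_3), S(f_2,g_3)) all reduce to 0 modulo the current basis, so we have a Gröbner basis.
Inter-reduce: drop elements whose leading term is divisible by another's, tail-reduce, and make monic.
Reduced Gröbner basis: {a + 1/10b^2 - 1/10, b^3 - 14/3b^2 - b + 14/3}.

Buchberger on the second generating set:
h_1 = 50a + 5b^2 - 5, LT = a.
h_2 = 9ab - 42a, LT = ab.

S(h_1,h_2): lcm = ab. S = 14/3a + 1/10b^3 - 1/10b.
  leading term a: subtract (7/75)·h_1 from 14/3a + 1/10b^3 - 1/10b → 1/10b^3 - 7/15b^2 - 1/10b + 7/15
  leading term b^3: no divisor's leading term divides it; move 1/10b^3 to the remainder.
  leading term b^2: no divisor's leading term divides it; move -7/15b^2 to the remainder.
  leading term b: no divisor's leading term divides it; move -1/10b to the remainder.
  leading term 1: no divisor's leading term divides it; move 7/15 to the remainder.
  remainder 1/10b^3 - 7/15b^2 - 1/10b + 7/15 ≠ 0; add k_3 = 1/10b^3 - 7/15b^2 - 1/10b + 7/15 to the basis.

The other S-polynomials (S(h_1,k_3), S(h_2,k_3)) all reduce to 0 modulo the current basis, so we have a Gröbner basis.
Inter-reduce: drop elements whose leading term is divisible by another's, tail-reduce, and make monic.
Reduced Gröbner basis: {a + 1/10b^2 - 1/10, b^3 - 14/3b^2 - b + 14/3}.

Same reduced basis, so the two generating sets span the same ideal.

Yes, the ideals are equal.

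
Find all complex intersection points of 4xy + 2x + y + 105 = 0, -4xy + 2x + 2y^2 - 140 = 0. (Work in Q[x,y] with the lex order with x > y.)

Compute a lex Gröbner basis by Buchberger's algorithm.
f_1 = 4xy + 2x + y + 105, LT = xy.
f_2 = -4xy + 2x + 2y^2 - 140, LT = xy.

S(f_1,f_2): lcm = xy. S = x + 1/2y^2 + 1/4y - 35/4.
  leading term x: no divisor's leading term divides it; move x to the remainder.
  leading term y^2: no divisor's leading term divides it; move 1/2y^2 to the remainder.
  leading term y: no divisor's leading term divides it; move 1/4y to the remainder.
  leading term 1: no divisor's leading term divides it; move -35/4 to the remainder.
  remainder x + 1/2y^2 + 1/4y - 35/4 ≠ 0; add h_3 = x + 1/2y^2 + 1/4y - 35/4 to the basis.

S(f_1,h_3): lcm = xy. S = 1/2x - 1/2y^3 - 1/4y^2 + 9y + 105/4.
  leading term x: subtract (1/2)·h_3 from 1/2x - 1/2y^3 - 1/4y^2 + 9y + 105/4 → -1/2y^3 - 1/2y^2 + 71/8y + 245/8
  leading term y^3: no divisor's leading term divides it; move -1/2y^3 to the remainder.
  leading term y^2: no divisor's leading term divides it; move -1/2y^2 to the remainder.
  leading term y: no divisor's leading term divides it; move 71/8y to the remainder.
  leading term 1: no divisor's leading term divides it; move 245/8 to the remainder.
  remainder -1/2y^3 - 1/2y^2 + 71/8y + 245/8 ≠ 0; add h_4 = -1/2y^3 - 1/2y^2 + 71/8y + 245/8 to the basis.

The other S-polynomials (S(f_2,h_3), S(f_1,h_4), S(f_2,h_4), S(h_3,h_4)) all reduce to 0 modulo the current basis, so we have a Gröbner basis.
Inter-reduce: drop elements whose leading term is divisible by another's, tail-reduce, and make monic.
Reduced Gröbner basis: {x + 1/2y^2 + 1/4y - 35/4, y^3 + y^2 - 71/4y - 245/4}.

A lex Gröbner basis eliminates variables successively. Here y^3 + y^2 - 71/4y - 245/4 depends only on y, with roots {5, -3 - sqrt(13)*I/2, -3 + sqrt(13)*I/2}; lifting each root through the earlier basis elements recovers the full solutions.
  y = 5: the earlier basis element becomes x + 5 = 0, giving x = -5 — point (-5, 5).
  y = -3 - sqrt(13)*I/2: the earlier basis element becomes x - 53/8 + 11*sqrt(13)*I/8 = 0, giving x = 53/8 - 11*sqrt(13)*I/8 — point (53/8 - 11*sqrt(13)*I/8, -3 - sqrt(13)*I/2).
  y = -3 + sqrt(13)*I/2: the earlier basis element becomes x - 53/8 - 11*sqrt(13)*I/8 = 0, giving x = 53/8 + 11*sqrt(13)*I/8 — point (53/8 + 11*sqrt(13)*I/8, -3 + sqrt(13)*I/2).
Each listed point satisfies every original equation (direct substitution).

{(-5, 5), (53/8 - 11*sqrt(13)*I/8, -3 - sqrt(13)*I/2), (53/8 + 11*sqrt(13)*I/8, -3 + sqrt(13)*I/2)}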